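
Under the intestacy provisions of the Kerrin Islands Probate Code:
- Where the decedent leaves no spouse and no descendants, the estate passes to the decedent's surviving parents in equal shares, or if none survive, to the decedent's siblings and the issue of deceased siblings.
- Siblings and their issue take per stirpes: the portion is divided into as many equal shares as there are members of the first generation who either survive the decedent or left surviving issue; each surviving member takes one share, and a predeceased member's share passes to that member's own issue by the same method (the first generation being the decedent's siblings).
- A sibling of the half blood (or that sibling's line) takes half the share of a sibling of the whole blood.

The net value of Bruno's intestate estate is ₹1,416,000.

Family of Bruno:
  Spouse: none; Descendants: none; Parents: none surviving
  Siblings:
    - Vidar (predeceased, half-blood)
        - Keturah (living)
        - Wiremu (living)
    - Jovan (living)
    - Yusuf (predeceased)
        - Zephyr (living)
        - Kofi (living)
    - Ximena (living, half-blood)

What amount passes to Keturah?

The entire ₹1,416,000 passes to the siblings and their issue.
Counting each half-blood sibling's line as half a unit, there are 3 units in ₹1,416,000, so one unit is ₹472,000. Whole-blood lines (Jovan and Yusuf) take ₹472,000 each; half-blood lines (Vidar and Ximena) take ₹236,000 each.
Vidar's share (₹236,000) is divided into 2 shares of ₹118,000: Keturah and Wiremu each take ₹118,000.
Yusuf's share (₹472,000) is divided into 2 shares of ₹236,000: Zephyr and Kofi each take ₹236,000.

Keturah receives ₹118,000.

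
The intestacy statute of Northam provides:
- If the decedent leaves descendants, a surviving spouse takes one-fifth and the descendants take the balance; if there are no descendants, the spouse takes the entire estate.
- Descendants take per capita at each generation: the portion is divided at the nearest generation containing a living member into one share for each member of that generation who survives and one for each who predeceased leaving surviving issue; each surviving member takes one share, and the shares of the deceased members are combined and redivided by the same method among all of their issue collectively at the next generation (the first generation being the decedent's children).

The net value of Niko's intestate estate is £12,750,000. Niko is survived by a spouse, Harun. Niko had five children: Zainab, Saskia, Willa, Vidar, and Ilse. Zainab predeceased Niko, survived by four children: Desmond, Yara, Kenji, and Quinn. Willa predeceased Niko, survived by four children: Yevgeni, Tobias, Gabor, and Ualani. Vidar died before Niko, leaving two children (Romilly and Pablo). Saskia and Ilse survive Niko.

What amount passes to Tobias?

Harun takes one-fifth of £12,750,000 = £2,550,000. The remaining £10,200,000 passes to the descendants.
The descendants' portion (£10,200,000) is divided at the children's generation into 5 shares of £2,040,000. Saskia and Ilse each take £2,040,000. The 3 shares of the deceased (Zainab, Willa, and Vidar) are combined into a pool of £6,120,000.
That pool (£6,120,000) is divided at the grandchildren's generation equally among Desmond, Yara, Kenji, Quinn, Yevgeni, Tobias, Gabor, Ualani, Romilly, and Pablo: £612,000 each.

Tobias receives £612,000.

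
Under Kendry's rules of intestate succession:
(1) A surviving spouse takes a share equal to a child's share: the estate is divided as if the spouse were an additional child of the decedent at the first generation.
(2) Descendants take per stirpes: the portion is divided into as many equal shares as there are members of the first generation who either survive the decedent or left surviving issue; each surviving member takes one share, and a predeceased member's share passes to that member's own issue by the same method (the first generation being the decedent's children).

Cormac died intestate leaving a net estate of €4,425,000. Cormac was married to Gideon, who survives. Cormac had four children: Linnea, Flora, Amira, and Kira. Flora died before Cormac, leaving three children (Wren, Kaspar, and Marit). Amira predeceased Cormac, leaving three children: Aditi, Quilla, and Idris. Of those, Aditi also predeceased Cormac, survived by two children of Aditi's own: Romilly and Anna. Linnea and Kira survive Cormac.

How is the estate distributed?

The spouse counts as an additional share at the children's level, so there are 5 primary shares of €885,000. Gideon takes one such share (€885,000).
The children's combined portion (€3,540,000) is divided into 4 shares of €885,000: Linnea and Kira each take €885,000; Flora's €885,000 share passes to Flora's issue; Amira's €885,000 share passes to Amira's issue.
Flora's share (€885,000) is divided into 3 shares of €295,000: Wren, Kaspar, and Marit each take €295,000.
Amira's share (€885,000) is divided into 3 shares of €295,000: Quilla and Idris each take €295,000; Aditi's €295,000 share passes to Aditi's issue.
Aditi's share (€295,000) is divided into 2 shares of €147,500: Romilly and Anna each take €147,500.

Gideon: €885,000; Linnea: €885,000; Wren: €295,000; Kaspar: €295,000; Marit: €295,000; Romilly: €147,500; Anna: €147,500; Quilla: €295,000; Idris: €295,000; Kira: €885,000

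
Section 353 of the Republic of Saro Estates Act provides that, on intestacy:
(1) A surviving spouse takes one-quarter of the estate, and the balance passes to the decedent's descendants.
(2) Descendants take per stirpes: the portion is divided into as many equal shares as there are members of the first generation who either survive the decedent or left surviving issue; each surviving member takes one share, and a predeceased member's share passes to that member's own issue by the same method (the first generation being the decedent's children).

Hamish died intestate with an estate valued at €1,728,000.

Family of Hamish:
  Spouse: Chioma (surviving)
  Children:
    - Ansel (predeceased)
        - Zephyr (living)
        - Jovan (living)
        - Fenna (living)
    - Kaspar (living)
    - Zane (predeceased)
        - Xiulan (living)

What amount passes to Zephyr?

Zephyr receives €144,000.

Chioma takes one-quarter of €1,728,000 = €432,000. The remaining €1,296,000 passes to the descendants.
The descendants' portion (€1,296,000) is divided into 3 shares of €432,000: Kaspar takes €432,000; Ansel's €432,000 share passes to Ansel's issue; Zane's €432,000 share passes to Zane's issue.
Ansel's share (€432,000) is divided into 3 shares of €144,000: Zephyr, Jovan, and Fenna each take €144,000.
Zane's share (€432,000) passes entirely to Xiulan.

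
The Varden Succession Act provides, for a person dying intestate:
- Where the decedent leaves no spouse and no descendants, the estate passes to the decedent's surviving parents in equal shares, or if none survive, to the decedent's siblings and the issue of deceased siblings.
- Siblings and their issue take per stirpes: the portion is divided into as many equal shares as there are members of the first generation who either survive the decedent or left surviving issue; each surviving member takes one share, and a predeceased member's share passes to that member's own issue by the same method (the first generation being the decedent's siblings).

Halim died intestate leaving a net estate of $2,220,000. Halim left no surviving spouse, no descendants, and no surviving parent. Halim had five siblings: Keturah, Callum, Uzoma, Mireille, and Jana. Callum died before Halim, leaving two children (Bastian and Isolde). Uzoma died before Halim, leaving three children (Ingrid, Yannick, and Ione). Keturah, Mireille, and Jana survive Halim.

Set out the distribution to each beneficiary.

The entire $2,220,000 passes to the siblings and their issue.
That amount ($2,220,000) is divided into 5 shares of $444,000: Keturah, Mireille, and Jana each take $444,000; Callum's $444,000 share passes to Callum's issue; Uzoma's $444,000 share passes to Uzoma's issue.
Callum's share ($444,000) is divided into 2 shares of $222,000: Bastian and Isolde each take $222,000.
Uzoma's share ($444,000) is divided into 3 shares of $148,000: Ingrid, Yannick, and Ione each take $148,000.

Keturah: $444,000; Bastian: $222,000; Isolde: $222,000; Ingrid: $148,000; Yannick: $148,000; Ione: $148,000; Mireille: $444,000; Jana: $444,000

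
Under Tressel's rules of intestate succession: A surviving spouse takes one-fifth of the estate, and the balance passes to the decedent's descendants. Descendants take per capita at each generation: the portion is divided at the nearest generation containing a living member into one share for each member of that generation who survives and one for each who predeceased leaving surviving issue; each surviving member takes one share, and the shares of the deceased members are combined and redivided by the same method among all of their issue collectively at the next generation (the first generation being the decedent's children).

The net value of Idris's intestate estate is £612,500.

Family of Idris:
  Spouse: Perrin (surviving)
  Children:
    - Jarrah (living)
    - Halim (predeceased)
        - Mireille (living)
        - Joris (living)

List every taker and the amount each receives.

Perrin: £122,500; Jarrah: £245,000; Mireille: £122,500; Joris: £122,500

Perrin takes one-fifth of £612,500 = £122,500. The remaining £490,000 passes to the descendants.
The descendants' portion (£490,000) is divided at the children's generation into 2 shares of £245,000. Jarrah takes £245,000. The remaining share for the deceased Halim (£245,000) is carried to the next generation.
That pool (£245,000) is divided at the grandchildren's generation equally among Mireille and Joris: £122,500 each.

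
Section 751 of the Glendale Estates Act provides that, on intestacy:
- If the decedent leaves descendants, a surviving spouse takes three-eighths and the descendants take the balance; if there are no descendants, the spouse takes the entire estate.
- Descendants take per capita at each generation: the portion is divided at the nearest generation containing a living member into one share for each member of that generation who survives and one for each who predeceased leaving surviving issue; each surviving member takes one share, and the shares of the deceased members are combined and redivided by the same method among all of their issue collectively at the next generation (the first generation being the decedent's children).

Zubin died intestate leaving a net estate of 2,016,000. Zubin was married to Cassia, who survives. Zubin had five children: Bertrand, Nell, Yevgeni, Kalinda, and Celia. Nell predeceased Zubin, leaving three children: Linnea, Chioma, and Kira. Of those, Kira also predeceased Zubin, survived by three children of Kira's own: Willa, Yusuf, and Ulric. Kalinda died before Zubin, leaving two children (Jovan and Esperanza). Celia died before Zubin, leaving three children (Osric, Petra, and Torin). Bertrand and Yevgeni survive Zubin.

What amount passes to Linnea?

Cassia takes three-eighths of 2,016,000 = 756,000. The remaining 1,260,000 passes to the descendants.
The descendants' portion (1,260,000) is divided at the children's generation into 5 shares of 252,000. Bertrand and Yevgeni each take 252,000. The 3 shares of the deceased (Nell, Kalinda, and Celia) are combined into a pool of 756,000.
That pool (756,000) is divided at the grandchildren's generation into 8 shares of 94,500. Linnea, Chioma, Jovan, Esperanza, Osric, Petra, and Torin each take 94,500. The remaining share for the deceased Kira (94,500) is carried to the next generation.
That pool (94,500) is divided at the great-grandchildren's generation equally among Willa, Yusuf, and Ulric: 31,500 each.

Linnea receives 94,500.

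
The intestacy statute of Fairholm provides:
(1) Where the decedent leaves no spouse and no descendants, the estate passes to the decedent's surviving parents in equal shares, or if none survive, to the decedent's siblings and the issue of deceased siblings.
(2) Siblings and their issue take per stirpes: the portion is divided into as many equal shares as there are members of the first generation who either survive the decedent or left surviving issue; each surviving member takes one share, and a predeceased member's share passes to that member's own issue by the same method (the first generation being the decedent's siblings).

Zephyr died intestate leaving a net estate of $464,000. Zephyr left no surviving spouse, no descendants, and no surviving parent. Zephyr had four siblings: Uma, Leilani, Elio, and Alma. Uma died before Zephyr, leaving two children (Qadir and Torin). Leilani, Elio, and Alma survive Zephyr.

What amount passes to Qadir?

Qadir receives $58,000.

The entire $464,000 passes to the siblings and their issue.
That amount ($464,000) is divided into 4 shares of $116,000: Leilani, Elio, and Alma each take $116,000; Uma's $116,000 share passes to Uma's issue.
Uma's share ($116,000) is divided into 2 shares of $58,000: Qadir and Torin each take $58,000.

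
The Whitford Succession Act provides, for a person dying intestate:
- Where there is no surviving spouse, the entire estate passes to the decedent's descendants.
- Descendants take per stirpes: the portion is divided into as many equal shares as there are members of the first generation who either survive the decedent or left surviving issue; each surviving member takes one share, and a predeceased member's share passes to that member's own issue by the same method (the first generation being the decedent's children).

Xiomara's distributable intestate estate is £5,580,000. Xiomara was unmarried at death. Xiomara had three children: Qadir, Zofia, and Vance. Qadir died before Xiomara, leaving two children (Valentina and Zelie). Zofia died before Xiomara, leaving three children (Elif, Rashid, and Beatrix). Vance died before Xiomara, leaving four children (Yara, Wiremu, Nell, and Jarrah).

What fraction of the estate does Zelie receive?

Zelie receives 1/6 of the estate.

The entire £5,580,000 passes to the descendants.
That amount (£5,580,000) is divided into 3 shares of £1,860,000: Qadir's £1,860,000 share passes to Qadir's issue; Zofia's £1,860,000 share passes to Zofia's issue; Vance's £1,860,000 share passes to Vance's issue.
Qadir's share (£1,860,000) is divided into 2 shares of £930,000: Valentina and Zelie each take £930,000.
Zofia's share (£1,860,000) is divided into 3 shares of £620,000: Elif, Rashid, and Beatrix each take £620,000.
Vance's share (£1,860,000) is divided into 4 shares of £465,000: Yara, Wiremu, Nell, and Jarrah each take £465,000.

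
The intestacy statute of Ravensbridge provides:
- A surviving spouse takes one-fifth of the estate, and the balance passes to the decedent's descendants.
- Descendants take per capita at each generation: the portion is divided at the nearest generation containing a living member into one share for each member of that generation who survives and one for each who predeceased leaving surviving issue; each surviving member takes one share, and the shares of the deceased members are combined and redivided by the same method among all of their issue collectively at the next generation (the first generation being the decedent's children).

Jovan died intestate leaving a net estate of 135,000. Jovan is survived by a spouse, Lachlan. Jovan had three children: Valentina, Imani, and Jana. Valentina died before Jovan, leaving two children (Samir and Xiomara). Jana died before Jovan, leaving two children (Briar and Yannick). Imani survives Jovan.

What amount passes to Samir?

Lachlan takes one-fifth of 135,000 = 27,000. The remaining 108,000 passes to the descendants.
The descendants' portion (108,000) is divided at the children's generation into 3 shares of 36,000. Imani takes 36,000. The 2 shares of the deceased (Valentina and Jana) are combined into a pool of 72,000.
That pool (72,000) is divided at the grandchildren's generation equally among Samir, Xiomara, Briar, and Yannick: 18,000 each.

Samir receives 18,000.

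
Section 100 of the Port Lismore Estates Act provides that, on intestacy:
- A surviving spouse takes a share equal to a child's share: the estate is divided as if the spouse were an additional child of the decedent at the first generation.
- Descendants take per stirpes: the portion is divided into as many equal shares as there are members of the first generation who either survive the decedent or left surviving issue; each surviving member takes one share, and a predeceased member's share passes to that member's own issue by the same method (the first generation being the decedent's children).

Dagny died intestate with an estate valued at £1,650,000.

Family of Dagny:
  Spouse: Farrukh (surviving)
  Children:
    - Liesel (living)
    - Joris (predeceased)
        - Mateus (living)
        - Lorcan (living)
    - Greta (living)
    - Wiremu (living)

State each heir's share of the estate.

The spouse counts as an additional share at the children's level, so there are 5 primary shares of £330,000. Farrukh takes one such share (£330,000).
The children's combined portion (£1,320,000) is divided into 4 shares of £330,000: Liesel, Greta, and Wiremu each take £330,000; Joris's £330,000 share passes to Joris's issue.
Joris's share (£330,000) is divided into 2 shares of £165,000: Mateus and Lorcan each take £165,000.

Farrukh: £330,000; Liesel: £330,000; Mateus: £165,000; Lorcan: £165,000; Greta: £330,000; Wiremu: £330,000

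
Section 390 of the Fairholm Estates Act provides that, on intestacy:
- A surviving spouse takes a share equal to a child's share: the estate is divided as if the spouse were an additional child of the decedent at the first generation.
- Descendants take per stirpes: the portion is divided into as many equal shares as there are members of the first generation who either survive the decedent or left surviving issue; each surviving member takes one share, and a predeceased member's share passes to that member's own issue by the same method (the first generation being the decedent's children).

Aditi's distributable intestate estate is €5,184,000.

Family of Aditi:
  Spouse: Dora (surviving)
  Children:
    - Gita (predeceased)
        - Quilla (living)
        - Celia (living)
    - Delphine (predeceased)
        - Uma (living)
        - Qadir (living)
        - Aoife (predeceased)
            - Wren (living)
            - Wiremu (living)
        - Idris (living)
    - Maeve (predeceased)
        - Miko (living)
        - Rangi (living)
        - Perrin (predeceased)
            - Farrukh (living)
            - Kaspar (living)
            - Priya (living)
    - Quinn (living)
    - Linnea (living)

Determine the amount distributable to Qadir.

The spouse counts as an additional share at the children's level, so there are 6 primary shares of €864,000. Dora takes one such share (€864,000).
The children's combined portion (€4,320,000) is divided into 5 shares of €864,000: Quinn and Linnea each take €864,000; Gita's €864,000 share passes to Gita's issue; Delphine's €864,000 share passes to Delphine's issue; Maeve's €864,000 share passes to Maeve's issue.
Gita's share (€864,000) is divided into 2 shares of €432,000: Quilla and Celia each take €432,000.
Delphine's share (€864,000) is divided into 4 shares of €216,000: Uma, Qadir, and Idris each take €216,000; Aoife's €216,000 share passes to Aoife's issue.
Aoife's share (€216,000) is divided into 2 shares of €108,000: Wren and Wiremu each take €108,000.
Maeve's share (€864,000) is divided into 3 shares of €288,000: Miko and Rangi each take €288,000; Perrin's €288,000 share passes to Perrin's issue.
Perrin's share (€288,000) is divided into 3 shares of €96,000: Farrukh, Kaspar, and Priya each take €96,000.

Qadir receives €216,000.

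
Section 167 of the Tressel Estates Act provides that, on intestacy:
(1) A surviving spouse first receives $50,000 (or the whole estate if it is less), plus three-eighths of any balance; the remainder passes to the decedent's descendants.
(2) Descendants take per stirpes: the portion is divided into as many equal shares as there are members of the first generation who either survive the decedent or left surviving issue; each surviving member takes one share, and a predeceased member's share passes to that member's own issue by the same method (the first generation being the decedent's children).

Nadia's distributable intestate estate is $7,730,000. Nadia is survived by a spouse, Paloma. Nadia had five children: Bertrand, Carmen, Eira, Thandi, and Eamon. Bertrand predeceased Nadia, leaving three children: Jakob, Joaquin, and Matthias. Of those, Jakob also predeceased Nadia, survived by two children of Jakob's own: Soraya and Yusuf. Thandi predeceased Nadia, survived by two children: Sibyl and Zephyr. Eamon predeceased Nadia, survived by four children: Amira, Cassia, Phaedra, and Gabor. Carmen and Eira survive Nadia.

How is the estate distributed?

Paloma first takes $50,000, leaving a balance of $7,680,000. Paloma then takes three-eighths of the balance ($2,880,000), for a total of $2,930,000. The remaining $4,800,000 passes to the descendants.
The descendants' portion ($4,800,000) is divided into 5 shares of $960,000: Carmen and Eira each take $960,000; Bertrand's $960,000 share passes to Bertrand's issue; Thandi's $960,000 share passes to Thandi's issue; Eamon's $960,000 share passes to Eamon's issue.
Bertrand's share ($960,000) is divided into 3 shares of $320,000: Joaquin and Matthias each take $320,000; Jakob's $320,000 share passes to Jakob's issue.
Jakob's share ($320,000) is divided into 2 shares of $160,000: Soraya and Yusuf each take $160,000.
Thandi's share ($960,000) is divided into 2 shares of $480,000: Sibyl and Zephyr each take $480,000.
Eamon's share ($960,000) is divided into 4 shares of $240,000: Amira, Cassia, Phaedra, and Gabor each take $240,000.

Paloma: $2,930,000; Soraya: $160,000; Yusuf: $160,000; Joaquin: $320,000; Matthias: $320,000; Carmen: $960,000; Eira: $960,000; Sibyl: $480,000; Zephyr: $480,000; Amira: $240,000; Cassia: $240,000; Phaedra: $240,000; Gabor: $240,000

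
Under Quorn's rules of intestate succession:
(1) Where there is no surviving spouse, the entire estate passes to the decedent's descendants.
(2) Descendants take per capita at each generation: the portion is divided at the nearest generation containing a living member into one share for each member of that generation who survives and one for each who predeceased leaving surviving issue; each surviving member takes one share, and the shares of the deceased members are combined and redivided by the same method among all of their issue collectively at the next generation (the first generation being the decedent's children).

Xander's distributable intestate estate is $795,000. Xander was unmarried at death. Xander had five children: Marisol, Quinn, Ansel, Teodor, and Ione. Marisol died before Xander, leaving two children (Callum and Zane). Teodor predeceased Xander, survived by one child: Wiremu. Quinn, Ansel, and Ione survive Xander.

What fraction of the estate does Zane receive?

Zane receives 2/15 of the estate.

The entire $795,000 passes to the descendants.
That amount ($795,000) is divided at the children's generation into 5 shares of $159,000. Quinn, Ansel, and Ione each take $159,000. The 2 shares of the deceased (Marisol and Teodor) are combined into a pool of $318,000.
That pool ($318,000) is divided at the grandchildren's generation equally among Callum, Zane, and Wiremu: $106,000 each.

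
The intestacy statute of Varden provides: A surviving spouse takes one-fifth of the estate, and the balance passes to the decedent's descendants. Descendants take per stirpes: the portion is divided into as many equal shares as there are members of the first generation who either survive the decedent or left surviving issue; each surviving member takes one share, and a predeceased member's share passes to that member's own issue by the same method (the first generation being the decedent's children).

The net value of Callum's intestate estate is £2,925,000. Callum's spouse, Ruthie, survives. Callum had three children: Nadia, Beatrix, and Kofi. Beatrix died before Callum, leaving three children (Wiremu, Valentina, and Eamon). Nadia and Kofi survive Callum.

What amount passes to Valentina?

Ruthie takes one-fifth of £2,925,000 = £585,000. The remaining £2,340,000 passes to the descendants.
The descendants' portion (£2,340,000) is divided into 3 shares of £780,000: Nadia and Kofi each take £780,000; Beatrix's £780,000 share passes to Beatrix's issue.
Beatrix's share (£780,000) is divided into 3 shares of £260,000: Wiremu, Valentina, and Eamon each take £260,000.

Valentina receives £260,000.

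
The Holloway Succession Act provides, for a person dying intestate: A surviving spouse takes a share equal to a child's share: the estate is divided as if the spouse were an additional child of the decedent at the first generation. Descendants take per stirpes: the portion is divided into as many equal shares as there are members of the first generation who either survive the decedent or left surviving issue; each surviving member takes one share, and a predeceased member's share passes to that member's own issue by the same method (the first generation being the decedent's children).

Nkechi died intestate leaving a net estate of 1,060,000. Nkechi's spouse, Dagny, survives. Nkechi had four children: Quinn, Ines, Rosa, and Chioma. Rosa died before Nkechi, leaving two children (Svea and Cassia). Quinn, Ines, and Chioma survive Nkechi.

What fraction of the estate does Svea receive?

The spouse counts as an additional share at the children's level, so there are 5 primary shares of 212,000. Dagny takes one such share (212,000).
The children's combined portion (848,000) is divided into 4 shares of 212,000: Quinn, Ines, and Chioma each take 212,000; Rosa's 212,000 share passes to Rosa's issue.
Rosa's share (212,000) is divided into 2 shares of 106,000: Svea and Cassia each take 106,000.

Svea receives 1/10 of the estate.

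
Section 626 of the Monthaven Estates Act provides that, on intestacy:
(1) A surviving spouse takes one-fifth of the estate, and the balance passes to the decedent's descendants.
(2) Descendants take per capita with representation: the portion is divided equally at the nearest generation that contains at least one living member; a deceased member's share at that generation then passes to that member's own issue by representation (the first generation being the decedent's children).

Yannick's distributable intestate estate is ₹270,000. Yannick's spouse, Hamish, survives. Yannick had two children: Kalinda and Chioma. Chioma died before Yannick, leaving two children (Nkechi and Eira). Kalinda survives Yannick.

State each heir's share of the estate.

Hamish: ₹54,000; Kalinda: ₹108,000; Nkechi: ₹54,000; Eira: ₹54,000

Hamish takes one-fifth of ₹270,000 = ₹54,000. The remaining ₹216,000 passes to the descendants.
The descendants' portion (₹216,000) is divided into 2 shares of ₹108,000: Kalinda takes ₹108,000; Chioma's ₹108,000 share passes to Chioma's issue.
Chioma's share (₹108,000) is divided into 2 shares of ₹54,000: Nkechi and Eira each take ₹54,000.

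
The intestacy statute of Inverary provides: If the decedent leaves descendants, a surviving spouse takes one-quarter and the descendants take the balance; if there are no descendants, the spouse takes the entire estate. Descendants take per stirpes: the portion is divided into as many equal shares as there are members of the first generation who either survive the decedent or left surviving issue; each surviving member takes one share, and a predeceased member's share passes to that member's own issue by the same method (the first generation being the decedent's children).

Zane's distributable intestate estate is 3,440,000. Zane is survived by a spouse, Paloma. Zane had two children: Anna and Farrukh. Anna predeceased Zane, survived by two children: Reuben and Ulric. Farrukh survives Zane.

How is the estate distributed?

Paloma: 860,000; Reuben: 645,000; Ulric: 645,000; Farrukh: 1,290,000

Paloma takes one-quarter of 3,440,000 = 860,000. The remaining 2,580,000 passes to the descendants.
The descendants' portion (2,580,000) is divided into 2 shares of 1,290,000: Farrukh takes 1,290,000; Anna's 1,290,000 share passes to Anna's issue.
Anna's share (1,290,000) is divided into 2 shares of 645,000: Reuben and Ulric each take 645,000.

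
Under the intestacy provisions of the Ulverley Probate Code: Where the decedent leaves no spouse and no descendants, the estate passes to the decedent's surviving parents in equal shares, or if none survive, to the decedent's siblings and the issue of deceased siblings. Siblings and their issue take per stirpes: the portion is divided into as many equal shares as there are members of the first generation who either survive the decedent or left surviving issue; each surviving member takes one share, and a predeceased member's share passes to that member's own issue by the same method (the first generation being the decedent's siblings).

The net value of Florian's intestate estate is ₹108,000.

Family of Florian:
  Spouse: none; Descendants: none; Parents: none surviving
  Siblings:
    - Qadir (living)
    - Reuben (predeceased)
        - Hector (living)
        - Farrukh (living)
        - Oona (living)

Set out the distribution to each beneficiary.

The entire ₹108,000 passes to the siblings and their issue.
That amount (₹108,000) is divided into 2 shares of ₹54,000: Qadir takes ₹54,000; Reuben's ₹54,000 share passes to Reuben's issue.
Reuben's share (₹54,000) is divided into 3 shares of ₹18,000: Hector, Farrukh, and Oona each take ₹18,000.

Qadir: ₹54,000; Hector: ₹18,000; Farrukh: ₹18,000; Oona: ₹18,000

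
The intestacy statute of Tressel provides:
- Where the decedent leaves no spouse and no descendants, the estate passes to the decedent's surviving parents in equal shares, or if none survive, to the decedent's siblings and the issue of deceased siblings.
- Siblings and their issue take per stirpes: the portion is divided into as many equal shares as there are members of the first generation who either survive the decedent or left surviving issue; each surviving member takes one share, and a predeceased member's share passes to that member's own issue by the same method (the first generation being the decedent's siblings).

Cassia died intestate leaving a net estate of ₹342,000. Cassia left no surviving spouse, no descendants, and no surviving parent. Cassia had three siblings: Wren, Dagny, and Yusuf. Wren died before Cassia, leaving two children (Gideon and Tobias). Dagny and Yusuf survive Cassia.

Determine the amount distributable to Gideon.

Gideon receives ₹57,000.

The entire ₹342,000 passes to the siblings and their issue.
That amount (₹342,000) is divided into 3 shares of ₹114,000: Dagny and Yusuf each take ₹114,000; Wren's ₹114,000 share passes to Wren's issue.
Wren's share (₹114,000) is divided into 2 shares of ₹57,000: Gideon and Tobias each take ₹57,000.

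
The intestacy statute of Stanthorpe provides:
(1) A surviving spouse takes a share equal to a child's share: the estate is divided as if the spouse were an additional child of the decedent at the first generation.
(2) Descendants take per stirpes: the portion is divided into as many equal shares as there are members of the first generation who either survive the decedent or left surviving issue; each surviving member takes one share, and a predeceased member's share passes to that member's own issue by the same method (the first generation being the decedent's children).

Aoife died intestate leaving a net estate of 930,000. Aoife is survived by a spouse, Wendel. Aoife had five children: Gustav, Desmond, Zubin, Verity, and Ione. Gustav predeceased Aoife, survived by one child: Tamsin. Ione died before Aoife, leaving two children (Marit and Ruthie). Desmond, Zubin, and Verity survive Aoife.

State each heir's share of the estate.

The spouse counts as an additional share at the children's level, so there are 6 primary shares of 155,000. Wendel takes one such share (155,000).
The children's combined portion (775,000) is divided into 5 shares of 155,000: Desmond, Zubin, and Verity each take 155,000; Gustav's 155,000 share passes to Gustav's issue; Ione's 155,000 share passes to Ione's issue.
Gustav's share (155,000) passes entirely to Tamsin.
Ione's share (155,000) is divided into 2 shares of 77,500: Marit and Ruthie each take 77,500.

Wendel: 155,000; Tamsin: 155,000; Desmond: 155,000; Zubin: 155,000; Verity: 155,000; Marit: 77,500; Ruthie: 77,500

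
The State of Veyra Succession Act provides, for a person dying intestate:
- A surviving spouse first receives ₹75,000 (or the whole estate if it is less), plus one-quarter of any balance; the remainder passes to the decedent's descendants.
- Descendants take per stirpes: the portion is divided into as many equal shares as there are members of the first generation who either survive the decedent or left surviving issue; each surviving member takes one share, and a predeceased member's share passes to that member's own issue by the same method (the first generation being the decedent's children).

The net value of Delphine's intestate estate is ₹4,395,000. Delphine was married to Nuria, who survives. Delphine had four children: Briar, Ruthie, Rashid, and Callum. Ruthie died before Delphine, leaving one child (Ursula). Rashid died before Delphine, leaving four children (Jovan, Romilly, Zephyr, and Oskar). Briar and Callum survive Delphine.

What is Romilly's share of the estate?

Romilly receives ₹202,500.

Nuria first takes ₹75,000, leaving a balance of ₹4,320,000. Nuria then takes one-quarter of the balance (₹1,080,000), for a total of ₹1,155,000. The remaining ₹3,240,000 passes to the descendants.
The descendants' portion (₹3,240,000) is divided into 4 shares of ₹810,000: Briar and Callum each take ₹810,000; Ruthie's ₹810,000 share passes to Ruthie's issue; Rashid's ₹810,000 share passes to Rashid's issue.
Ruthie's share (₹810,000) passes entirely to Ursula.
Rashid's share (₹810,000) is divided into 4 shares of ₹202,500: Jovan, Romilly, Zephyr, and Oskar each take ₹202,500.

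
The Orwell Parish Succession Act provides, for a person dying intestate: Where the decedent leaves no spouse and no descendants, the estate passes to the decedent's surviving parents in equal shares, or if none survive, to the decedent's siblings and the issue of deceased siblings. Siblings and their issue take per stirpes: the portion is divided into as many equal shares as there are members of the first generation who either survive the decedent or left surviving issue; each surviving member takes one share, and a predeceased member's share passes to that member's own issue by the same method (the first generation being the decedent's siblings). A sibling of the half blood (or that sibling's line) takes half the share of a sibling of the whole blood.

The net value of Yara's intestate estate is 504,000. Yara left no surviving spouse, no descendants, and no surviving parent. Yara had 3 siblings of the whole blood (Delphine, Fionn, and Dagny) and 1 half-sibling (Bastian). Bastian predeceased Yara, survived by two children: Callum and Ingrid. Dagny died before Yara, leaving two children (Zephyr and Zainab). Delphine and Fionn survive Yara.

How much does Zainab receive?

Zainab receives 72,000.

The entire 504,000 passes to the siblings and their issue.
Counting each half-blood sibling's line as half a unit, there are 7/2 units in 504,000, so one unit is 144,000. Whole-blood lines (Delphine, Fionn, and Dagny) take 144,000 each; half-blood lines (Bastian) take 72,000 each.
Bastian's share (72,000) is divided into 2 shares of 36,000: Callum and Ingrid each take 36,000.
Dagny's share (144,000) is divided into 2 shares of 72,000: Zephyr and Zainab each take 72,000.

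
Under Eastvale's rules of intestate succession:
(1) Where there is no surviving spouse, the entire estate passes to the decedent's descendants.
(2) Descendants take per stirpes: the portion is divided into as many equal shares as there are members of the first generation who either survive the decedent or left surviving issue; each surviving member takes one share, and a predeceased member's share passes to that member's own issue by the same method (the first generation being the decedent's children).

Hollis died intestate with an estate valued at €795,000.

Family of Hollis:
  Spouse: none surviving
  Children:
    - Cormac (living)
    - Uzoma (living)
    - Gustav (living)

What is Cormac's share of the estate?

Cormac receives €265,000.

The entire €795,000 passes to the descendants.
That amount (€795,000) is divided into 3 shares of €265,000: Cormac, Uzoma, and Gustav each take €265,000.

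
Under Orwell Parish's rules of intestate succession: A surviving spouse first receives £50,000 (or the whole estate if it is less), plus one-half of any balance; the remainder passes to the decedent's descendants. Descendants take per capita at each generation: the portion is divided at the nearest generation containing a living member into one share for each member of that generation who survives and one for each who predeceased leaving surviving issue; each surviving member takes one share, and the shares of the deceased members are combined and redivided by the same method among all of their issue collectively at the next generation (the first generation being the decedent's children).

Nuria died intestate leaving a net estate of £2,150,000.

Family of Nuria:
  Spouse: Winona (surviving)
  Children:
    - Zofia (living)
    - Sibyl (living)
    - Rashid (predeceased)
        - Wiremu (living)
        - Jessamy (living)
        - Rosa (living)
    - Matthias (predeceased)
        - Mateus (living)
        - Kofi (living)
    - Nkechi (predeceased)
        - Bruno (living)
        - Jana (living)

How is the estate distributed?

Winona first takes £50,000, leaving a balance of £2,100,000. Winona then takes one-half of the balance (£1,050,000), for a total of £1,100,000. The remaining £1,050,000 passes to the descendants.
The descendants' portion (£1,050,000) is divided at the children's generation into 5 shares of £210,000. Zofia and Sibyl each take £210,000. The 3 shares of the deceased (Rashid, Matthias, and Nkechi) are combined into a pool of £630,000.
That pool (£630,000) is divided at the grandchildren's generation equally among Wiremu, Jessamy, Rosa, Mateus, Kofi, Bruno, and Jana: £90,000 each.

Winona: £1,100,000; Zofia: £210,000; Sibyl: £210,000; Wiremu: £90,000; Jessamy: £90,000; Rosa: £90,000; Mateus: £90,000; Kofi: £90,000; Bruno: £90,000; Jana: £90,000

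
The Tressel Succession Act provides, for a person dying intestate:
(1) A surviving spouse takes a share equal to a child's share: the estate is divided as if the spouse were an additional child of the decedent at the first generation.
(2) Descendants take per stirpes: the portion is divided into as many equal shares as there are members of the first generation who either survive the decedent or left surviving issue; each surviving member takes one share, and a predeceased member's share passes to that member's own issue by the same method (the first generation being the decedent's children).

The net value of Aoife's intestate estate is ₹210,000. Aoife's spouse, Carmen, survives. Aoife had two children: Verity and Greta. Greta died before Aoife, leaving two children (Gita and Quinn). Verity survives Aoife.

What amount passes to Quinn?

Quinn receives ₹35,000.

The spouse counts as an additional share at the children's level, so there are 3 primary shares of ₹70,000. Carmen takes one such share (₹70,000).
The children's combined portion (₹140,000) is divided into 2 shares of ₹70,000: Verity takes ₹70,000; Greta's ₹70,000 share passes to Greta's issue.
Greta's share (₹70,000) is divided into 2 shares of ₹35,000: Gita and Quinn each take ₹35,000.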